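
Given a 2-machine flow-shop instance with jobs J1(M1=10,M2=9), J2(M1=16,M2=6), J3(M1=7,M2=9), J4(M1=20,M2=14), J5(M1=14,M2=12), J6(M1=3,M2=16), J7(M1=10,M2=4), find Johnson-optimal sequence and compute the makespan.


Johnson's rule:
Group 1 (M1≤M2, sort by M1): ['J6', 'J3']
Group 2 (M1>M2, sort desc M2): ['J4', 'J5', 'J1', 'J2', 'J7']
Sequence: J6 → J3 → J4 → J5 → J1 → J2 → J7
Makespan calculation:
  J6: M1 done=3, M2 done=19
  J3: M1 done=10, M2 done=28
  J4: M1 done=30, M2 done=44
  J5: M1 done=44, M2 done=56
  J1: M1 done=54, M2 done=65
  J2: M1 done=70, M2 done=76
  J7: M1 done=80, M2 done=84
= Sequence: J6 → J3 → J4 → J5 → J1 → J2 → J7, Makespan: 84


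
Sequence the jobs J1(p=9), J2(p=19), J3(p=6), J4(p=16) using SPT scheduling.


SPT: sort by shortest processing time
  J3: p=6
  J1: p=9
  J4: p=16
  J2: p=19
Order: J3 → J1 → J4 → J2


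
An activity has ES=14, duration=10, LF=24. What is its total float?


EF = ES + duration = 14 + 10 = 24
LS = LF - duration = 24 - 10 = 14
Total Float = LF - EF = 24 - 24
(or LS - ES = 14 - 14)
= 0


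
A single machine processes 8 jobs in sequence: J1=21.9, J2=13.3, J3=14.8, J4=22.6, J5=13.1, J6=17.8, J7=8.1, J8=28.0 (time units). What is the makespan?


Sequential makespan: sum all processing times
= 21.9 + 13.3 + 14.8 + 22.6 + 13.1 + 17.8 + 8.1 + 28.0
= 139.6 time units


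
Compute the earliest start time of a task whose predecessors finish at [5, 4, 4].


ES = max of all predecessor completion times
Predecessors: [5, 4, 4]
ES = max(5, 4, 4)
= 5


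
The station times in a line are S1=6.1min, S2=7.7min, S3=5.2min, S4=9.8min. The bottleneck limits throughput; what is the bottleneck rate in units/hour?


Bottleneck = longest station time
Station times: [6.1, 7.7, 5.2, 9.8]
Max = 9.8 min
Rate = 60 / 9.8
= 6.12 units/hour (bottleneck: 9.8min)


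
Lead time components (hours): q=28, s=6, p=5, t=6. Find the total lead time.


Lead time = queue + setup + processing + transit
= 28 + 6 + 5 + 6
= 45 hours


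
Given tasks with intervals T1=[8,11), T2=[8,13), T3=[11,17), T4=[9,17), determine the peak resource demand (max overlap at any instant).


Check each time point for overlaps:
  t=9: 3 tasks active (T1, T2, T4)
Max concurrent = 3


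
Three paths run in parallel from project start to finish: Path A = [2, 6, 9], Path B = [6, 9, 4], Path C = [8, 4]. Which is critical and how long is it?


Path A: 2 + 6 + 9 = 17
Path B: 6 + 9 + 4 = 19
Path C: 8 + 4 = 12
Critical path = longest = max(17, 19, 12)
= 19 (Path B)


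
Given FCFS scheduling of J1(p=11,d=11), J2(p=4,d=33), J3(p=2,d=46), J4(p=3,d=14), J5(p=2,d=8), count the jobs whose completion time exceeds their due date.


Completion vs due date:
  J1: C=11, d=11 → on time
  J2: C=15, d=33 → on time
  J3: C=17, d=46 → on time
  J4: C=20, d=14 → TARDY
  J5: C=22, d=8 → TARDY
Tardy jobs: J4, J5
Count = 2


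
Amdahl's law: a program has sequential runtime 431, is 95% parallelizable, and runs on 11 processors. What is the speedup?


Amdahl's law: T_p = T × ((1-p) + p/N)
= 431 × ((1-0.95) + 0.95/11)
= 431 × (0.05 + 0.0864)
= 431 × 0.1364
= 58.77
Speedup = 431/58.77
= 7.33×


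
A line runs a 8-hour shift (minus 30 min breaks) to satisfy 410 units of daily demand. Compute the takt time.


Available = 8×60 - 30 = 450 min
Takt time = 450 / 410
= 1.10 min/unit


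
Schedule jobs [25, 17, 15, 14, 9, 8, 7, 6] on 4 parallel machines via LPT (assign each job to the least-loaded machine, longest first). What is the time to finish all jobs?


Jobs (LPT sorted): [25, 17, 15, 14, 9, 8, 7, 6]
Machines: 4
  J=25 → Machine 1 (load: 0+25=25)
  J=17 → Machine 2 (load: 0+17=17)
  J=15 → Machine 3 (load: 0+15=15)
  J=14 → Machine 4 (load: 0+14=14)
  J=9 → Machine 4 (load: 14+9=23)
  J=8 → Machine 3 (load: 15+8=23)
  J=7 → Machine 2 (load: 17+7=24)
  J=6 → Machine 3 (load: 23+6=29)
Machine loads: [25, 24, 29, 23]
Makespan = max = 29 time units


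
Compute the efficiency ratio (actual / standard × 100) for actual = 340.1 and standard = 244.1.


Efficiency = (actual / standard) × 100
= (340.1 / 244.1) × 100
= 139.3%


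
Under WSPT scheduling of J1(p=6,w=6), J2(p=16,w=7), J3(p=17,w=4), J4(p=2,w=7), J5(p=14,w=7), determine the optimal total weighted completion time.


WSPT order (by p/w): J4 → J1 → J5 → J2 → J3
  J4: C=2, w·C=7×2=14
  J1: C=8, w·C=6×8=48
  J5: C=22, w·C=7×22=154
  J2: C=38, w·C=7×38=266
  J3: C=55, w·C=4×55=220
Σ w·C = 702
= 702


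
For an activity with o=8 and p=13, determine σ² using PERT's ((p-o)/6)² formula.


σ² = ((p - o) / 6)² = (p - o)² / 36
= (13 - 8)² / 36
= 5² / 36
= 25 / 36
= 0.6944


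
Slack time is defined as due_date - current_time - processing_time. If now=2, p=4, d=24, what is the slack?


Slack = due - current_time - processing
= 24 - 2 - 4
= 18


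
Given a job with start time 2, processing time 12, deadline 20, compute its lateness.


Completion = 2 + 12 = 14
Lateness = C - d = 14 - 20
= -6


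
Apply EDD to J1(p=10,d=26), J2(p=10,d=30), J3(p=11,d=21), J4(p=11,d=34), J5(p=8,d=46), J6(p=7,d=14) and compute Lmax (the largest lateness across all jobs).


EDD order: J6 → J3 → J1 → J2 → J4 → J5
Completion and lateness:
  J6: C=7, d=14, L=7-14=-7
  J3: C=18, d=21, L=18-21=-3
  J1: C=28, d=26, L=28-26=2
  J2: C=38, d=30, L=38-30=8
  J4: C=49, d=34, L=49-34=15
  J5: C=57, d=46, L=57-46=11
Lmax = max(-7, -3, 2, 8, 15, 11)
= 15


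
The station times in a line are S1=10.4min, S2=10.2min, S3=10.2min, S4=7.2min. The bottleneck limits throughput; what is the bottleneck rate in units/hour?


Bottleneck = longest station time
Station times: [10.4, 10.2, 10.2, 7.2]
Max = 10.4 min
Rate = 60 / 10.4
= 5.77 units/hour (bottleneck: 10.4min)


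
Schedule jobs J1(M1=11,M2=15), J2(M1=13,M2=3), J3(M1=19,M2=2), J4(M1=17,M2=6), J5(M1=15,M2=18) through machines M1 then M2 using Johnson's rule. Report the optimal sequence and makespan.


Johnson's rule:
Group 1 (M1≤M2, sort by M1): ['J1', 'J5']
Group 2 (M1>M2, sort desc M2): ['J4', 'J2', 'J3']
Sequence: J1 → J5 → J4 → J2 → J3
Makespan calculation:
  J1: M1 done=11, M2 done=26
  J5: M1 done=26, M2 done=44
  J4: M1 done=43, M2 done=50
  J2: M1 done=56, M2 done=59
  J3: M1 done=75, M2 done=77
= Sequence: J1 → J5 → J4 → J2 → J3, Makespan: 77


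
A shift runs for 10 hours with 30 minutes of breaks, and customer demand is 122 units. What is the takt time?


Available = 10×60 - 30 = 570 min
Takt time = 570 / 122
= 4.67 min/unit


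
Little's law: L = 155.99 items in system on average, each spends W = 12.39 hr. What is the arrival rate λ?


Little's law: L = λW → λ = L / W
= 155.99 / 12.39
= 12.59 per hour


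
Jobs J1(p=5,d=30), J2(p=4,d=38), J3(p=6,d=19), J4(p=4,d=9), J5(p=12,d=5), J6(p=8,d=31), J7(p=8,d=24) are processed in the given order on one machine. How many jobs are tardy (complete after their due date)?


Completion vs due date:
  J1: C=5, d=30 → on time
  J2: C=9, d=38 → on time
  J3: C=15, d=19 → on time
  J4: C=19, d=9 → TARDY
  J5: C=31, d=5 → TARDY
  J6: C=39, d=31 → TARDY
  J7: C=47, d=24 → TARDY
Tardy jobs: J4, J5, J6, J7
Count = 4


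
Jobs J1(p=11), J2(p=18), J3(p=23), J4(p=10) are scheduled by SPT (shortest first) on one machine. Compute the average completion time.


SPT order: J4 → J1 → J2 → J3
Completion times:
  J4: C=10
  J1: C=21
  J2: C=39
  J3: C=62
Sum = 132, n = 4
Mean flow = 132/4
= 33.00


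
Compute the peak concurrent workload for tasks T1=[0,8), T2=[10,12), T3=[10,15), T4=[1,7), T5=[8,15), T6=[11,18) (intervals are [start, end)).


Check each time point for overlaps:
  t=11: 4 tasks active (T2, T3, T5, T6)
Max concurrent = 4


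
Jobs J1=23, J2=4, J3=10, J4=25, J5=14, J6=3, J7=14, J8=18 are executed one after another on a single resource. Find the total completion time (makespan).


Sequential makespan: sum all processing times
= 23 + 4 + 10 + 25 + 14 + 3 + 14 + 18
= 111 time units


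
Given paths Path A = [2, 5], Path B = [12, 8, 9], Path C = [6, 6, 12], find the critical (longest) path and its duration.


Path A: 2 + 5 = 7
Path B: 12 + 8 + 9 = 29
Path C: 6 + 6 + 12 = 24
Critical path = longest = max(7, 29, 24)
= 29 (Path B)


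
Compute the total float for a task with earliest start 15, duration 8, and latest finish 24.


EF = ES + duration = 15 + 8 = 23
LS = LF - duration = 24 - 8 = 16
Total Float = LF - EF = 24 - 23
(or LS - ES = 16 - 15)
= 1


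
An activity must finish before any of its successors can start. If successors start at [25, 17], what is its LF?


LF = min of all successor start times
Successors start at: [25, 17]
LF = min(25, 17)
= 17


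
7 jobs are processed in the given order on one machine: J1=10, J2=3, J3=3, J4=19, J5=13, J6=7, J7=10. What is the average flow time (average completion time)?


Completion times:
  J1: completes at 10
  J2: completes at 13
  J3: completes at 16
  J4: completes at 35
  J5: completes at 48
  J6: completes at 55
  J7: completes at 65
Sum = 242
Average = 242/7
= 34.57


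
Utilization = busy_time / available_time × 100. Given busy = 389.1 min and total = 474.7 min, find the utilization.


Utilization = busy / total × 100
= 389.1 / 474.7 × 100
= 82.0%


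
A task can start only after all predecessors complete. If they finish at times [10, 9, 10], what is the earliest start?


ES = max of all predecessor completion times
Predecessors: [10, 9, 10]
ES = max(10, 9, 10)
= 10


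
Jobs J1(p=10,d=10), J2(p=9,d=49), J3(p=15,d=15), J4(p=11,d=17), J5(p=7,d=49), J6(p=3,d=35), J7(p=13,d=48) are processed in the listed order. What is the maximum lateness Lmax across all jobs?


Lateness per job (L = C - d):
  J1: C=10, d=10, L=0
  J2: C=19, d=49, L=-30
  J3: C=34, d=15, L=19
  J4: C=45, d=17, L=28
  J5: C=52, d=49, L=3
  J6: C=55, d=35, L=20
  J7: C=68, d=48, L=20
Lmax = max(0, -30, 19, 28, 3, 20, 20)
= 28


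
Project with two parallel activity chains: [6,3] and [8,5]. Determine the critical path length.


Path A: 6 + 3 = 9
Path B: 8 + 5 = 13
Critical path = longest = max(9, 13)
= 13 (Path B)


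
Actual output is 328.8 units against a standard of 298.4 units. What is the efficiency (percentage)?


Efficiency = (actual / standard) × 100
= (328.8 / 298.4) × 100
= 110.2%


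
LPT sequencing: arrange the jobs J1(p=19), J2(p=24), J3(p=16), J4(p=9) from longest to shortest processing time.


LPT: sort by longest processing time first
  J2: p=24
  J1: p=19
  J3: p=16
  J4: p=9
Order: J2 → J1 → J3 → J4


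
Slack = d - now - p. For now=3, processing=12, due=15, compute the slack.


Slack = due - current_time - processing
= 15 - 3 - 12
= 0


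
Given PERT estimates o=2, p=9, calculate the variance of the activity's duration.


σ² = ((p - o) / 6)² = (p - o)² / 36
= (9 - 2)² / 36
= 7² / 36
= 49 / 36
= 1.3611


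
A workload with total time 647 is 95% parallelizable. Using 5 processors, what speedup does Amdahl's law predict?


Amdahl's law: T_p = T × ((1-p) + p/N)
= 647 × ((1-0.95) + 0.95/5)
= 647 × (0.05 + 0.1900)
= 647 × 0.2400
= 155.28
Speedup = 647/155.28
= 4.17×


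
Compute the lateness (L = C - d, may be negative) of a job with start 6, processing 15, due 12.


Completion = 6 + 15 = 21
Lateness = C - d = 21 - 12
= 9


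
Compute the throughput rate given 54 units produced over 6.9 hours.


Throughput = units / time
= 54 / 6.9
= 7.8 units/hour


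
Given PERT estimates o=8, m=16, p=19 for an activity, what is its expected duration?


te = (o + 4m + p) / 6
= (8 + 4×16 + 19) / 6
= (8 + 64 + 19) / 6
= 91 / 6
= 15.17


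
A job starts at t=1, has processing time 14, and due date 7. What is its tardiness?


Completion = start + processing = 1 + 14 = 15
Tardiness = max(0, C - d) = max(0, 15 - 7)
= max(0, 8)
= 8


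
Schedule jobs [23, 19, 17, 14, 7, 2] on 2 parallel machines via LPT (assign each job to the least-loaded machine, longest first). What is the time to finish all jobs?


Jobs (LPT sorted): [23, 19, 17, 14, 7, 2]
Machines: 2
  J=23 → Machine 1 (load: 0+23=23)
  J=19 → Machine 2 (load: 0+19=19)
  J=17 → Machine 2 (load: 19+17=36)
  J=14 → Machine 1 (load: 23+14=37)
  J=7 → Machine 2 (load: 36+7=43)
  J=2 → Machine 1 (load: 37+2=39)
Machine loads: [39, 43]
Makespan = max = 43 time units


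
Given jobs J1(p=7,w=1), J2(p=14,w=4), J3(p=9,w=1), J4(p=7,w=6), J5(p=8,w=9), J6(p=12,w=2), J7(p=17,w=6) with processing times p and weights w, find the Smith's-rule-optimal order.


WSPT (Smith's rule): sort by p/w ascending
  J5: p/w = 8/9 = 0.889
  J4: p/w = 7/6 = 1.167
  J7: p/w = 17/6 = 2.833
  J2: p/w = 14/4 = 3.500
  J6: p/w = 12/2 = 6.000
  J1: p/w = 7/1 = 7.000
  J3: p/w = 9/1 = 9.000
Order: J5 → J4 → J7 → J2 → J6 → J1 → J3


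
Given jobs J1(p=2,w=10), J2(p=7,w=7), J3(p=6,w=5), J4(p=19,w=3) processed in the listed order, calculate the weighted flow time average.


Completion times:
  J1: C=2, w×C=10×2=20
  J2: C=9, w×C=7×9=63
  J3: C=15, w×C=5×15=75
  J4: C=34, w×C=3×34=102
Sum w×C = 260
Sum w = 25
Weighted avg = 260/25
= 10.40


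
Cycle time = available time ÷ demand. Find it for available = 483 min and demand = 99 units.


Cycle time = available time / demand
= 483 / 99
= 4.88 min/unit


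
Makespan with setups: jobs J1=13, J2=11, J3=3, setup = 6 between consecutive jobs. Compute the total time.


Makespan = Σ processing + (n-1) × setup
= (13 + 11 + 3) + (3-1)×6
= 27 + 12
= 39 time units


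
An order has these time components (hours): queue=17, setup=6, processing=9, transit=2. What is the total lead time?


Lead time = queue + setup + processing + transit
= 17 + 6 + 9 + 2
= 34 hours


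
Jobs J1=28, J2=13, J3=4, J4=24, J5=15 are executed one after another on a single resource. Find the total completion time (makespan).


Sequential makespan: sum all processing times
= 28 + 13 + 4 + 24 + 15
= 84 time units


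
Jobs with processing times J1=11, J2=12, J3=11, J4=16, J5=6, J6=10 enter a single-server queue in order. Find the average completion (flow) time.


Completion times:
  J1: completes at 11
  J2: completes at 23
  J3: completes at 34
  J4: completes at 50
  J5: completes at 56
  J6: completes at 66
Sum = 240
Average = 240/6
= 40.00


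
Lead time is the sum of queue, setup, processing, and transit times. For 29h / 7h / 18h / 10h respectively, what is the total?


Lead time = queue + setup + processing + transit
= 29 + 7 + 18 + 10
= 64 hours


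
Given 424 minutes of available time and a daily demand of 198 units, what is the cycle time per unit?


Cycle time = available time / demand
= 424 / 198
= 2.14 min/unit


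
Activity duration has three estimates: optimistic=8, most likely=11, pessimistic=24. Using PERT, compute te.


te = (o + 4m + p) / 6
= (8 + 4×11 + 24) / 6
= (8 + 44 + 24) / 6
= 76 / 6
= 12.67


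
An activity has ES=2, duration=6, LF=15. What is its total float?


EF = ES + duration = 2 + 6 = 8
LS = LF - duration = 15 - 6 = 9
Total Float = LF - EF = 15 - 8
(or LS - ES = 9 - 2)
= 7


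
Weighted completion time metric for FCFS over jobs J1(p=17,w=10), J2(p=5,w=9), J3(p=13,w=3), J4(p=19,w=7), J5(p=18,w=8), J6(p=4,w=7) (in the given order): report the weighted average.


Completion times:
  J1: C=17, w×C=10×17=170
  J2: C=22, w×C=9×22=198
  J3: C=35, w×C=3×35=105
  J4: C=54, w×C=7×54=378
  J5: C=72, w×C=8×72=576
  J6: C=76, w×C=7×76=532
Sum w×C = 1959
Sum w = 44
Weighted avg = 1959/44
= 44.52


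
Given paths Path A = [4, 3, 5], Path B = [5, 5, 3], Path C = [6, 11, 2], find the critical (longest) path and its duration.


Path A: 4 + 3 + 5 = 12
Path B: 5 + 5 + 3 = 13
Path C: 6 + 11 + 2 = 19
Critical path = longest = max(12, 13, 19)
= 19 (Path C)


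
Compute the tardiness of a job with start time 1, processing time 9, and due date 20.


Completion = start + processing = 1 + 9 = 10
Tardiness = max(0, C - d) = max(0, 10 - 20)
= max(0, -10)
= 0


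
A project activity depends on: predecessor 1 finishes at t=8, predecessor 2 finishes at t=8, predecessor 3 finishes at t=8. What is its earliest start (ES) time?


ES = max of all predecessor completion times
Predecessors: [8, 8, 8]
ES = max(8, 8, 8)
= 8


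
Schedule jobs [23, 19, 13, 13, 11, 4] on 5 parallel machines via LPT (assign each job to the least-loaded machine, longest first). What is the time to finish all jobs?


Jobs (LPT sorted): [23, 19, 13, 13, 11, 4]
Machines: 5
  J=23 → Machine 1 (load: 0+23=23)
  J=19 → Machine 2 (load: 0+19=19)
  J=13 → Machine 3 (load: 0+13=13)
  J=13 → Machine 4 (load: 0+13=13)
  J=11 → Machine 5 (load: 0+11=11)
  J=4 → Machine 5 (load: 11+4=15)
Machine loads: [23, 19, 13, 13, 15]
Makespan = max = 23 time units


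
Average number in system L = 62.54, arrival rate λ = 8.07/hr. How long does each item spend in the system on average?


Little's law: L = λW → W = L / λ
= 62.54 / 8.07
= 7.75 hours


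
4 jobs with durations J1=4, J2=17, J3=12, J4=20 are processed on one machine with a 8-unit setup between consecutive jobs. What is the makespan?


Makespan = Σ processing + (n-1) × setup
= (4 + 17 + 12 + 20) + (4-1)×8
= 53 + 24
= 77 time units


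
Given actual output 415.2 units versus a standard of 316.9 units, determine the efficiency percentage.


Efficiency = (actual / standard) × 100
= (415.2 / 316.9) × 100
= 131.0%


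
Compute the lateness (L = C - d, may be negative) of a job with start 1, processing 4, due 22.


Completion = 1 + 4 = 5
Lateness = C - d = 5 - 22
= -17


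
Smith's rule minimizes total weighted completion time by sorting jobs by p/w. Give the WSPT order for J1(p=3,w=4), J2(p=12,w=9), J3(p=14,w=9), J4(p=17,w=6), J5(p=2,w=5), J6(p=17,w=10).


WSPT (Smith's rule): sort by p/w ascending
  J5: p/w = 2/5 = 0.400
  J1: p/w = 3/4 = 0.750
  J2: p/w = 12/9 = 1.333
  J3: p/w = 14/9 = 1.556
  J6: p/w = 17/10 = 1.700
  J4: p/w = 17/6 = 2.833
Order: J5 → J1 → J2 → J3 → J6 → J4


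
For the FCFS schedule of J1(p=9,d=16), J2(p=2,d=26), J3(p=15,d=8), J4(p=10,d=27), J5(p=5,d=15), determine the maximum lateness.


Lateness per job (L = C - d):
  J1: C=9, d=16, L=-7
  J2: C=11, d=26, L=-15
  J3: C=26, d=8, L=18
  J4: C=36, d=27, L=9
  J5: C=41, d=15, L=26
Lmax = max(-7, -15, 18, 9, 26)
= 26


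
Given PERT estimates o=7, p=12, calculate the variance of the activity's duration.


σ² = ((p - o) / 6)² = (p - o)² / 36
= (12 - 7)² / 36
= 5² / 36
= 25 / 36
= 0.6944


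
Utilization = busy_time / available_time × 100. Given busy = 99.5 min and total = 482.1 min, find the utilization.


Utilization = busy / total × 100
= 99.5 / 482.1 × 100
= 20.6%


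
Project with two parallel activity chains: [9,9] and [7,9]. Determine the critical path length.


Path A: 9 + 9 = 18
Path B: 7 + 9 = 16
Critical path = longest = max(18, 16)
= 18 (Path A)


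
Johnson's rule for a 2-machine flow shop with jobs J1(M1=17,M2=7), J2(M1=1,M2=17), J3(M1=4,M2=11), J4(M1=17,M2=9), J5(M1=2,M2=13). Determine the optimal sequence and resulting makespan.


Johnson's rule:
Group 1 (M1≤M2, sort by M1): ['J2', 'J5', 'J3']
Group 2 (M1>M2, sort desc M2): ['J4', 'J1']
Sequence: J2 → J5 → J3 → J4 → J1
Makespan calculation:
  J2: M1 done=1, M2 done=18
  J5: M1 done=3, M2 done=31
  J3: M1 done=7, M2 done=42
  J4: M1 done=24, M2 done=51
  J1: M1 done=41, M2 done=58
= Sequence: J2 → J5 → J3 → J4 → J1, Makespan: 58


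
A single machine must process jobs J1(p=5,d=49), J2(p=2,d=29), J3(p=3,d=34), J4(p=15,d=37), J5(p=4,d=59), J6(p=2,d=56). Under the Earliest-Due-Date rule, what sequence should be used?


EDD: sort by earliest due date
  J2: d=29, p=2
  J3: d=34, p=3
  J4: d=37, p=15
  J1: d=49, p=5
  J6: d=56, p=2
  J5: d=59, p=4
Order: J2 → J3 → J4 → J1 → J6 → J5


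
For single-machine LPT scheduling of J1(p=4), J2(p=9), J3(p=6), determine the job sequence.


LPT: sort by longest processing time first
  J2: p=9
  J3: p=6
  J1: p=4
Order: J2 → J3 → J1


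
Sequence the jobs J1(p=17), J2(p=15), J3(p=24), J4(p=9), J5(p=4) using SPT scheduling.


SPT: sort by shortest processing time
  J5: p=4
  J4: p=9
  J2: p=15
  J1: p=17
  J3: p=24
Order: J5 → J4 → J2 → J1 → J3


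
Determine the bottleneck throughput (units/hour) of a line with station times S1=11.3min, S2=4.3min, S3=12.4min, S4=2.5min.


Bottleneck = longest station time
Station times: [11.3, 4.3, 12.4, 2.5]
Max = 12.4 min
Rate = 60 / 12.4
= 4.84 units/hour (bottleneck: 12.4min)


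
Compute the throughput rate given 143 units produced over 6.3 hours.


Throughput = units / time
= 143 / 6.3
= 22.7 units/hour


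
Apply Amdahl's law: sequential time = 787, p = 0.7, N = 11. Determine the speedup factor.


Amdahl's law: T_p = T × ((1-p) + p/N)
= 787 × ((1-0.7) + 0.7/11)
= 787 × (0.30 + 0.0636)
= 787 × 0.3636
= 286.18
Speedup = 787/286.18
= 2.75×


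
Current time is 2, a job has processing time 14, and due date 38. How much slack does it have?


Slack = due - current_time - processing
= 38 - 2 - 14
= 22


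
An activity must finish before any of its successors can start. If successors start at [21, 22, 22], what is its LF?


LF = min of all successor start times
Successors start at: [21, 22, 22]
LF = min(21, 22, 22)
= 21


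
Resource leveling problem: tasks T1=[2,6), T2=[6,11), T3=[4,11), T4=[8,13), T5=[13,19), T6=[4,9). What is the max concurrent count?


Check each time point for overlaps:
  t=8: 4 tasks active (T2, T3, T4, T6)
Max concurrent = 4


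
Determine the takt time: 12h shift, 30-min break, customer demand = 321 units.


Available = 12×60 - 30 = 690 min
Takt time = 690 / 321
= 2.15 min/unit


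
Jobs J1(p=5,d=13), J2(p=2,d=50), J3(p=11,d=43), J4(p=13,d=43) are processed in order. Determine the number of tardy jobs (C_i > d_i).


Completion vs due date:
  J1: C=5, d=13 → on time
  J2: C=7, d=50 → on time
  J3: C=18, d=43 → on time
  J4: C=31, d=43 → on time
Tardy jobs: none
Count = 0


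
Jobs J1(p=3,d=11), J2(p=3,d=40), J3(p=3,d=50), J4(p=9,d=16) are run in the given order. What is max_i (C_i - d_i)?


Lateness per job (L = C - d):
  J1: C=3, d=11, L=-8
  J2: C=6, d=40, L=-34
  J3: C=9, d=50, L=-41
  J4: C=18, d=16, L=2
Lmax = max(-8, -34, -41, 2)
= 2


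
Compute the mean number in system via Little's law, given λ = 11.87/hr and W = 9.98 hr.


Little's law: L = λ × W
= 11.87 × 9.98
= 118.46


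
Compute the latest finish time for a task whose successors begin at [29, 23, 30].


LF = min of all successor start times
Successors start at: [29, 23, 30]
LF = min(29, 23, 30)
= 23


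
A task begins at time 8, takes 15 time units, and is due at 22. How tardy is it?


Completion = start + processing = 8 + 15 = 23
Tardiness = max(0, C - d) = max(0, 23 - 22)
= max(0, 1)
= 1


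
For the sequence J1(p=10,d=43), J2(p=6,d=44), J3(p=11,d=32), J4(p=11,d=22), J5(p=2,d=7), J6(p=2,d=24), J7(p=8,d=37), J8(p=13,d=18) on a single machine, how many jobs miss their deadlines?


Completion vs due date:
  J1: C=10, d=43 → on time
  J2: C=16, d=44 → on time
  J3: C=27, d=32 → on time
  J4: C=38, d=22 → TARDY
  J5: C=40, d=7 → TARDY
  J6: C=42, d=24 → TARDY
  J7: C=50, d=37 → TARDY
  J8: C=63, d=18 → TARDY
Tardy jobs: J4, J5, J6, J7, J8
Count = 5


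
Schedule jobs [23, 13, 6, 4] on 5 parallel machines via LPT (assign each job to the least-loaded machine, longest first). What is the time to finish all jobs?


Jobs (LPT sorted): [23, 13, 6, 4]
Machines: 5
  J=23 → Machine 1 (load: 0+23=23)
  J=13 → Machine 2 (load: 0+13=13)
  J=6 → Machine 3 (load: 0+6=6)
  J=4 → Machine 4 (load: 0+4=4)
Machine loads: [23, 13, 6, 4, 0]
Makespan = max = 23 time units


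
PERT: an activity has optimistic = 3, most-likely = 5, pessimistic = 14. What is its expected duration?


te = (o + 4m + p) / 6
= (3 + 4×5 + 14) / 6
= (3 + 20 + 14) / 6
= 37 / 6
= 6.17


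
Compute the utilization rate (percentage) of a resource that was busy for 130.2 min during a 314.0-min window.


Utilization = busy / total × 100
= 130.2 / 314.0 × 100
= 41.5%


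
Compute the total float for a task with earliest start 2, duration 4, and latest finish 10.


EF = ES + duration = 2 + 4 = 6
LS = LF - duration = 10 - 4 = 6
Total Float = LF - EF = 10 - 6
(or LS - ES = 6 - 2)
= 4


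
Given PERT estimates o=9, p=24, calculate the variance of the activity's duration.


σ² = ((p - o) / 6)² = (p - o)² / 36
= (24 - 9)² / 36
= 15² / 36
= 225 / 36
= 6.2500


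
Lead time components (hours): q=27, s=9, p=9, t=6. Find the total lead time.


Lead time = queue + setup + processing + transit
= 27 + 9 + 9 + 6
= 51 hours


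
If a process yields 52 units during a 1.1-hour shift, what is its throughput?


Throughput = units / time
= 52 / 1.1
= 47.3 units/hour


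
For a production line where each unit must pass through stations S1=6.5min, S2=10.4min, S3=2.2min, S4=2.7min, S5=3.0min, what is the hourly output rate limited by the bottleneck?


Bottleneck = longest station time
Station times: [6.5, 10.4, 2.2, 2.7, 3.0]
Max = 10.4 min
Rate = 60 / 10.4
= 5.77 units/hour (bottleneck: 10.4min)


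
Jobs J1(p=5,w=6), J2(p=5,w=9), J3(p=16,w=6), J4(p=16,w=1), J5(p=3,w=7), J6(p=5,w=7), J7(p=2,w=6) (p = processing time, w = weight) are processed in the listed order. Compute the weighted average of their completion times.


Completion times:
  J1: C=5, w×C=6×5=30
  J2: C=10, w×C=9×10=90
  J3: C=26, w×C=6×26=156
  J4: C=42, w×C=1×42=42
  J5: C=45, w×C=7×45=315
  J6: C=50, w×C=7×50=350
  J7: C=52, w×C=6×52=312
Sum w×C = 1295
Sum w = 42
Weighted avg = 1295/42
= 30.83


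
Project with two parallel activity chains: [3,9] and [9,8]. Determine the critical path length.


Path A: 3 + 9 = 12
Path B: 9 + 8 = 17
Critical path = longest = max(12, 17)
= 17 (Path B)


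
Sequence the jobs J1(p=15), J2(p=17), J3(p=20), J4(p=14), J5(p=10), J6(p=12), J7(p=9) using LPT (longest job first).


LPT: sort by longest processing time first
  J3: p=20
  J2: p=17
  J1: p=15
  J4: p=14
  J6: p=12
  J5: p=10
  J7: p=9
Order: J3 → J2 → J1 → J4 → J6 → J5 → J7


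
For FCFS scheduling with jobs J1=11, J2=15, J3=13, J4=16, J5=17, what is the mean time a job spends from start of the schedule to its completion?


Completion times:
  J1: completes at 11
  J2: completes at 26
  J3: completes at 39
  J4: completes at 55
  J5: completes at 72
Sum = 203
Average = 203/5
= 40.60


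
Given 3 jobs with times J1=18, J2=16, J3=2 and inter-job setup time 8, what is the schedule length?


Makespan = Σ processing + (n-1) × setup
= (18 + 16 + 2) + (3-1)×8
= 36 + 16
= 52 time units


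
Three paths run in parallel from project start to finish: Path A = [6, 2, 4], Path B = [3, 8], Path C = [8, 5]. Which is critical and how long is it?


Path A: 6 + 2 + 4 = 12
Path B: 3 + 8 = 11
Path C: 8 + 5 = 13
Critical path = longest = max(12, 11, 13)
= 13 (Path C)


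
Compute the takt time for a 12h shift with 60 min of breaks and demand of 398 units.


Available = 12×60 - 60 = 660 min
Takt time = 660 / 398
= 1.66 min/unit


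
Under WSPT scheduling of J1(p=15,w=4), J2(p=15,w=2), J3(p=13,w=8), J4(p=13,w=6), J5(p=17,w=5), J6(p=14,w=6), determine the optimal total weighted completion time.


WSPT order (by p/w): J3 → J4 → J6 → J5 → J1 → J2
  J3: C=13, w·C=8×13=104
  J4: C=26, w·C=6×26=156
  J6: C=40, w·C=6×40=240
  J5: C=57, w·C=5×57=285
  J1: C=72, w·C=4×72=288
  J2: C=87, w·C=2×87=174
Σ w·C = 1247
= 1247


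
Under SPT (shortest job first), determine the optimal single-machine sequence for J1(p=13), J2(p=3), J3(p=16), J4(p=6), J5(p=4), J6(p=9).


SPT: sort by shortest processing time
  J2: p=3
  J5: p=4
  J4: p=6
  J6: p=9
  J1: p=13
  J3: p=16
Order: J2 → J5 → J4 → J6 → J1 → J3


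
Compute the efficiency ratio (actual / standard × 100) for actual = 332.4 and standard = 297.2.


Efficiency = (actual / standard) × 100
= (332.4 / 297.2) × 100
= 111.8%


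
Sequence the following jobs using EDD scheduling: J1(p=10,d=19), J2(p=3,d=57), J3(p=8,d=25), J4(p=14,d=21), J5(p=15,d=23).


EDD: sort by earliest due date
  J1: d=19, p=10
  J4: d=21, p=14
  J5: d=23, p=15
  J3: d=25, p=8
  J2: d=57, p=3
Order: J1 → J4 → J5 → J3 → J2


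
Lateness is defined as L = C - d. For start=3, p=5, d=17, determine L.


Completion = 3 + 5 = 8
Lateness = C - d = 8 - 17
= -9


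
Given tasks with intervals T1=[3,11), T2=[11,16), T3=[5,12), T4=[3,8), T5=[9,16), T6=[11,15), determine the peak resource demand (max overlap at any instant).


Check each time point for overlaps:
  t=11: 4 tasks active (T2, T3, T5, T6)
Max concurrent = 4


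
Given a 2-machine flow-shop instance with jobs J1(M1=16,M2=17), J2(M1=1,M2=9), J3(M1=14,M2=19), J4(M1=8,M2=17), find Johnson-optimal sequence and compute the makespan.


Johnson's rule:
Group 1 (M1≤M2, sort by M1): ['J2', 'J4', 'J3', 'J1']
Group 2 (M1>M2, sort desc M2): []
Sequence: J2 → J4 → J3 → J1
Makespan calculation:
  J2: M1 done=1, M2 done=10
  J4: M1 done=9, M2 done=27
  J3: M1 done=23, M2 done=46
  J1: M1 done=39, M2 done=63
= Sequence: J2 → J4 → J3 → J1, Makespan: 63


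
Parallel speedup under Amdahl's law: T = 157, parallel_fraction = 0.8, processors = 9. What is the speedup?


Amdahl's law: T_p = T × ((1-p) + p/N)
= 157 × ((1-0.8) + 0.8/9)
= 157 × (0.20 + 0.0889)
= 157 × 0.2889
= 45.36
Speedup = 157/45.36
= 3.46×


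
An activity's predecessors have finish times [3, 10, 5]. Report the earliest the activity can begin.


ES = max of all predecessor completion times
Predecessors: [3, 10, 5]
ES = max(3, 10, 5)
= 10


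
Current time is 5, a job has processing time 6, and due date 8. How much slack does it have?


Slack = due - current_time - processing
= 8 - 5 - 6
= -3


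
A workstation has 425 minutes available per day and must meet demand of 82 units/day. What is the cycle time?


Cycle time = available time / demand
= 425 / 82
= 5.18 min/unit


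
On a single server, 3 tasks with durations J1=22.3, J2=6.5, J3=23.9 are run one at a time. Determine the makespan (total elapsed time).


Sequential makespan: sum all processing times
= 22.3 + 6.5 + 23.9
= 52.7 time units


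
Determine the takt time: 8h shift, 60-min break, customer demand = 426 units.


Available = 8×60 - 60 = 420 min
Takt time = 420 / 426
= 0.99 min/unit


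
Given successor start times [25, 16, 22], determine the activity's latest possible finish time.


LF = min of all successor start times
Successors start at: [25, 16, 22]
LF = min(25, 16, 22)
= 16


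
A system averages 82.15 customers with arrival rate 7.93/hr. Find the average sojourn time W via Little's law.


Little's law: L = λW → W = L / λ
= 82.15 / 7.93
= 10.36 hours


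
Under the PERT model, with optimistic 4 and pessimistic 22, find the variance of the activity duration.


σ² = ((p - o) / 6)² = (p - o)² / 36
= (22 - 4)² / 36
= 18² / 36
= 324 / 36
= 9.0000


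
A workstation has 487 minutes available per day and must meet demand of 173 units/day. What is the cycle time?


Cycle time = available time / demand
= 487 / 173
= 2.82 min/unit


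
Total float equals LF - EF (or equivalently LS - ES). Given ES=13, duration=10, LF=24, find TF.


EF = ES + duration = 13 + 10 = 23
LS = LF - duration = 24 - 10 = 14
Total Float = LF - EF = 24 - 23
(or LS - ES = 14 - 13)
= 1


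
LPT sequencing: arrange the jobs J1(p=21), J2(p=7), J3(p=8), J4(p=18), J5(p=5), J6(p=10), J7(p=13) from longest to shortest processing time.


LPT: sort by longest processing time first
  J1: p=21
  J4: p=18
  J7: p=13
  J6: p=10
  J3: p=8
  J2: p=7
  J5: p=5
Order: J1 → J4 → J7 → J6 → J3 → J2 → J5


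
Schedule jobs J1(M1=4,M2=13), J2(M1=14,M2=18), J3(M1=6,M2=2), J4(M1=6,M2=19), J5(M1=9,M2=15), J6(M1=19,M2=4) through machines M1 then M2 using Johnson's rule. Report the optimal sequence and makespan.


Johnson's rule:
Group 1 (M1≤M2, sort by M1): ['J1', 'J4', 'J5', 'J2']
Group 2 (M1>M2, sort desc M2): ['J6', 'J3']
Sequence: J1 → J4 → J5 → J2 → J6 → J3
Makespan calculation:
  J1: M1 done=4, M2 done=17
  J4: M1 done=10, M2 done=36
  J5: M1 done=19, M2 done=51
  J2: M1 done=33, M2 done=69
  J6: M1 done=52, M2 done=73
  J3: M1 done=58, M2 done=75
= Sequence: J1 → J4 → J5 → J2 → J6 → J3, Makespan: 75


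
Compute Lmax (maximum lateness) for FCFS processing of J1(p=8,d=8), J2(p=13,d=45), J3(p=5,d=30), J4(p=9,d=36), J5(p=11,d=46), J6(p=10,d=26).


Lateness per job (L = C - d):
  J1: C=8, d=8, L=0
  J2: C=21, d=45, L=-24
  J3: C=26, d=30, L=-4
  J4: C=35, d=36, L=-1
  J5: C=46, d=46, L=0
  J6: C=56, d=26, L=30
Lmax = max(0, -24, -4, -1, 0, 30)
= 30


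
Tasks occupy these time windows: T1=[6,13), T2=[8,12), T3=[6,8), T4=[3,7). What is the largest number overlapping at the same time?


Check each time point for overlaps:
  t=6: 3 tasks active (T1, T3, T4)
Max concurrent = 3


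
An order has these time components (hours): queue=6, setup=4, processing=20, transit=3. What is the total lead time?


Lead time = queue + setup + processing + transit
= 6 + 4 + 20 + 3
= 33 hours


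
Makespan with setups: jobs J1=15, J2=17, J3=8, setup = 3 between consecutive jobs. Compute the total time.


Makespan = Σ processing + (n-1) × setup
= (15 + 17 + 8) + (3-1)×3
= 40 + 6
= 46 time units


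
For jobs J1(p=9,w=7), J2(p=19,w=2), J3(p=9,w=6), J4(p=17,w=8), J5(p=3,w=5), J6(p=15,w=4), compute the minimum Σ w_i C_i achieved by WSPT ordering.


WSPT order (by p/w): J5 → J1 → J3 → J4 → J6 → J2
  J5: C=3, w·C=5×3=15
  J1: C=12, w·C=7×12=84
  J3: C=21, w·C=6×21=126
  J4: C=38, w·C=8×38=304
  J6: C=53, w·C=4×53=212
  J2: C=72, w·C=2×72=144
Σ w·C = 885
= 885


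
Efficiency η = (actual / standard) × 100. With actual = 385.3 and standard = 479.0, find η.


Efficiency = (actual / standard) × 100
= (385.3 / 479.0) × 100
= 80.4%


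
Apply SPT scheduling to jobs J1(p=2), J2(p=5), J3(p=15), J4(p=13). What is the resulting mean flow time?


SPT order: J1 → J2 → J4 → J3
Completion times:
  J1: C=2
  J2: C=7
  J4: C=20
  J3: C=35
Sum = 64, n = 4
Mean flow = 64/4
= 16.00


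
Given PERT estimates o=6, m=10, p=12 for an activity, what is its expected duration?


te = (o + 4m + p) / 6
= (6 + 4×10 + 12) / 6
= (6 + 40 + 12) / 6
= 58 / 6
= 9.67


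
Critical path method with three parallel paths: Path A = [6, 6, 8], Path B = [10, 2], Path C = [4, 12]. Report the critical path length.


Path A: 6 + 6 + 8 = 20
Path B: 10 + 2 = 12
Path C: 4 + 12 = 16
Critical path = longest = max(20, 12, 16)
= 20 (Path A)


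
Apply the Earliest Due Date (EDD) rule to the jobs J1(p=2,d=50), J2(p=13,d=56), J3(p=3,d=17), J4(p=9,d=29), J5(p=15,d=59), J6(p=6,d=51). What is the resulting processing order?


EDD: sort by earliest due date
  J3: d=17, p=3
  J4: d=29, p=9
  J1: d=50, p=2
  J6: d=51, p=6
  J2: d=56, p=13
  J5: d=59, p=15
Order: J3 → J4 → J1 → J6 → J2 → J5


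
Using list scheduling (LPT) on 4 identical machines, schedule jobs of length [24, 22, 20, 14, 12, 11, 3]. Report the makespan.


Jobs (LPT sorted): [24, 22, 20, 14, 12, 11, 3]
Machines: 4
  J=24 → Machine 1 (load: 0+24=24)
  J=22 → Machine 2 (load: 0+22=22)
  J=20 → Machine 3 (load: 0+20=20)
  J=14 → Machine 4 (load: 0+14=14)
  J=12 → Machine 4 (load: 14+12=26)
  J=11 → Machine 3 (load: 20+11=31)
  J=3 → Machine 2 (load: 22+3=25)
Machine loads: [24, 25, 31, 26]
Makespan = max = 31 time units


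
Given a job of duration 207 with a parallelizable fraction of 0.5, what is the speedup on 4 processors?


Amdahl's law: T_p = T × ((1-p) + p/N)
= 207 × ((1-0.5) + 0.5/4)
= 207 × (0.50 + 0.1250)
= 207 × 0.6250
= 129.38
Speedup = 207/129.38
= 1.60×


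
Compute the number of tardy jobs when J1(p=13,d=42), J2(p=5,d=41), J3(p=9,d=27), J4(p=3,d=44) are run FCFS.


Completion vs due date:
  J1: C=13, d=42 → on time
  J2: C=18, d=41 → on time
  J3: C=27, d=27 → on time
  J4: C=30, d=44 → on time
Tardy jobs: none
Count = 0


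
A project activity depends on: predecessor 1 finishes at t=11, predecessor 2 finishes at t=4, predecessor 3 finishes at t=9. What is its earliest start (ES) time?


ES = max of all predecessor completion times
Predecessors: [11, 4, 9]
ES = max(11, 4, 9)
= 11


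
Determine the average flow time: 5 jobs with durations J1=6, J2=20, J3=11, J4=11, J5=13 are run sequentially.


Completion times:
  J1: completes at 6
  J2: completes at 26
  J3: completes at 37
  J4: completes at 48
  J5: completes at 61
Sum = 178
Average = 178/5
= 35.60


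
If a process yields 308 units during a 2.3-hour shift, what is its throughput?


Throughput = units / time
= 308 / 2.3
= 133.9 units/hour


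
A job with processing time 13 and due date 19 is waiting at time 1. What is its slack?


Slack = due - current_time - processing
= 19 - 1 - 13
= 5


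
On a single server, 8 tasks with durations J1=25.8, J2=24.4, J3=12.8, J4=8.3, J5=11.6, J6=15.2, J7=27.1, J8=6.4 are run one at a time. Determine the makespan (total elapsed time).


Sequential makespan: sum all processing times
= 25.8 + 24.4 + 12.8 + 8.3 + 11.6 + 15.2 + 27.1 + 6.4
= 131.6 time units


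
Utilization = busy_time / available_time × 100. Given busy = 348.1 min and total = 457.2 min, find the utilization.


Utilization = busy / total × 100
= 348.1 / 457.2 × 100
= 76.1%


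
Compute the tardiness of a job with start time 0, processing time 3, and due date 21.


Completion = start + processing = 0 + 3 = 3
Tardiness = max(0, C - d) = max(0, 3 - 21)
= max(0, -18)
= 0


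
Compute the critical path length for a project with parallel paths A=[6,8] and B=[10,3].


Path A: 6 + 8 = 14
Path B: 10 + 3 = 13
Critical path = longest = max(14, 13)
= 14 (Path A)


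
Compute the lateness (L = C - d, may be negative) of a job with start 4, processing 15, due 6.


Completion = 4 + 15 = 19
Lateness = C - d = 19 - 6
= 13


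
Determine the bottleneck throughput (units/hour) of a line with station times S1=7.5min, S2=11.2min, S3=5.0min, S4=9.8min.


Bottleneck = longest station time
Station times: [7.5, 11.2, 5.0, 9.8]
Max = 11.2 min
Rate = 60 / 11.2
= 5.36 units/hour (bottleneck: 11.2min)


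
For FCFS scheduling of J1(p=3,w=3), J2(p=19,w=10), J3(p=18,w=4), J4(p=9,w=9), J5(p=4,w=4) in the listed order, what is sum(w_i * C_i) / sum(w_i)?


Completion times:
  J1: C=3, w×C=3×3=9
  J2: C=22, w×C=10×22=220
  J3: C=40, w×C=4×40=160
  J4: C=49, w×C=9×49=441
  J5: C=53, w×C=4×53=212
Sum w×C = 1042
Sum w = 30
Weighted avg = 1042/30
= 34.73


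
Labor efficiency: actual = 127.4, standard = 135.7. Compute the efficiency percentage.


Efficiency = (actual / standard) × 100
= (127.4 / 135.7) × 100
= 93.9%


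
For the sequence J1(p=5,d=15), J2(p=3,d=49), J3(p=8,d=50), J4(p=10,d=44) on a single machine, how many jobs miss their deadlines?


Completion vs due date:
  J1: C=5, d=15 → on time
  J2: C=8, d=49 → on time
  J3: C=16, d=50 → on time
  J4: C=26, d=44 → on time
Tardy jobs: none
Count = 0


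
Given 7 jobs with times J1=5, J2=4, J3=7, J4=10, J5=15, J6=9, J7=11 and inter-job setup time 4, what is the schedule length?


Makespan = Σ processing + (n-1) × setup
= (5 + 4 + 7 + 10 + 15 + 9 + 11) + (7-1)×4
= 61 + 24
= 85 time units


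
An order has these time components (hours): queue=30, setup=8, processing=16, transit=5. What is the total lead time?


Lead time = queue + setup + processing + transit
= 30 + 8 + 16 + 5
= 59 hours
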